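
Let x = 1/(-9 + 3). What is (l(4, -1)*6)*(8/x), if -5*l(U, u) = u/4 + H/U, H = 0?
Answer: -72/5 ≈ -14.400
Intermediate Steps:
l(U, u) = -u/20 (l(U, u) = -(u/4 + 0/U)/5 = -(u*(¼) + 0)/5 = -(u/4 + 0)/5 = -u/20)
x = -⅙ (x = 1/(-6) = -⅙ ≈ -0.16667)
(l(4, -1)*6)*(8/x) = (-1/20*(-1)*6)*(8/(-⅙)) = ((1/20)*6)*(8*(-6)) = (3/10)*(-48) = -72/5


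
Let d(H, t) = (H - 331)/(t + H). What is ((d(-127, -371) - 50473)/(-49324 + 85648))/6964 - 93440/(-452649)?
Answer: 489985678927459/2375921544948828 ≈ 0.20623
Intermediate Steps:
d(H, t) = (-331 + H)/(H + t)
((d(-127, -371) - 50473)/(-49324 + 85648))/6964 - 93440/(-452649) = (((-331 - 127)/(-127 - 371) - 50473)/(-49324 + 85648))/6964 - 93440/(-452649) = ((-458/(-498) - 50473)/36324)*(1/6964) - 93440*(-1/452649) = ((-1/498*(-458) - 50473)*(1/36324))*(1/6964) + 93440/452649 = ((229/249 - 50473)*(1/36324))*(1/6964) + 93440/452649 = -12567548/249*1/36324*(1/6964) + 93440/452649 = -3141887/2261169*1/6964 + 93440/452649 = -3141887/15746780916 + 93440/452649 = 489985678927459/2375921544948828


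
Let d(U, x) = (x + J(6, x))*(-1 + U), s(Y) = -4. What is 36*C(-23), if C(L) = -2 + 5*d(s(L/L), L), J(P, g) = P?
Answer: 15228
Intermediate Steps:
d(U, x) = (-1 + U)*(6 + x) (d(U, x) = (x + 6)*(-1 + U) = (6 + x)*(-1 + U) = (-1 + U)*(6 + x))
C(L) = -152 - 25*L (C(L) = -2 + 5*(-6 - L + 6*(-4) - 4*L) = -2 + 5*(-6 - L - 24 - 4*L) = -2 + 5*(-30 - 5*L) = -2 + (-150 - 25*L) = -152 - 25*L)
36*C(-23) = 36*(-152 - 25*(-23)) = 36*(-152 + 575) = 36*423 = 15228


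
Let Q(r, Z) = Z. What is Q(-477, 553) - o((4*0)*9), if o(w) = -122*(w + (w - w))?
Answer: 553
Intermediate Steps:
o(w) = -122*w (o(w) = -122*(w + 0) = -122*w)
Q(-477, 553) - o((4*0)*9) = 553 - (-122)*(4*0)*9 = 553 - (-122)*0*9 = 553 - (-122)*0 = 553 - 1*0 = 553 + 0 = 553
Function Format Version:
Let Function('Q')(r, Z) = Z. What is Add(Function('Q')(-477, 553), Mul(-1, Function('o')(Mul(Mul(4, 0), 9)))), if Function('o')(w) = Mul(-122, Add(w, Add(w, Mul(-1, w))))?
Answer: 553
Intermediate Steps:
Function('o')(w) = Mul(-122, w) (Function('o')(w) = Mul(-122, Add(w, 0)) = Mul(-122, w))
Add(Function('Q')(-477, 553), Mul(-1, Function('o')(Mul(Mul(4, 0), 9)))) = Add(553, Mul(-1, Mul(-122, Mul(Mul(4, 0), 9)))) = Add(553, Mul(-1, Mul(-122, Mul(0, 9)))) = Add(553, Mul(-1, Mul(-122, 0))) = Add(553, Mul(-1, 0)) = Add(553, 0) = 553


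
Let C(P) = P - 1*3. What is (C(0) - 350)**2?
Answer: 124609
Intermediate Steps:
C(P) = -3 + P (C(P) = P - 3 = -3 + P)
(C(0) - 350)**2 = ((-3 + 0) - 350)**2 = (-3 - 350)**2 = (-353)**2 = 124609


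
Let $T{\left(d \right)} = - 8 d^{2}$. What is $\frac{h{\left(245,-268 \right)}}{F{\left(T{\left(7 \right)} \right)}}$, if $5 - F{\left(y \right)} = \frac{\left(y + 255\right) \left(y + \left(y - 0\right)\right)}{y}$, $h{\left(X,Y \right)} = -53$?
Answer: $- \frac{53}{279} \approx -0.18996$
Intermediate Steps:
$F{\left(y \right)} = -505 - 2 y$ ($F{\left(y \right)} = 5 - \frac{\left(y + 255\right) \left(y + \left(y - 0\right)\right)}{y} = 5 - \frac{\left(255 + y\right) \left(y + \left(y + 0\right)\right)}{y} = 5 - \frac{\left(255 + y\right) \left(y + y\right)}{y} = 5 - \frac{\left(255 + y\right) 2 y}{y} = 5 - \frac{2 y \left(255 + y\right)}{y} = 5 - \left(510 + 2 y\right) = -505 - 2 y$)
$\frac{h{\left(245,-268 \right)}}{F{\left(T{\left(7 \right)} \right)}} = - \frac{53}{-505 - 2 \left(- 8 \cdot 7^{2}\right)} = - \frac{53}{-505 - 2 \left(\left(-8\right) 49\right)} = - \frac{53}{-505 - -784} = - \frac{53}{-505 + 784} = - \frac{53}{279}$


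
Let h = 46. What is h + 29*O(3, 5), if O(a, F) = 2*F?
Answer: 336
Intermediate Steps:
h + 29*O(3, 5) = 46 + 29*(2*5) = 46 + 29*10 = 46 + 290 = 336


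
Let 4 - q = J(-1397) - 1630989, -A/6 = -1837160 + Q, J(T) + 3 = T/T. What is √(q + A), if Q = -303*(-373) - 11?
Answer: √11975907 ≈ 3460.6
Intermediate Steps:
Q = 113008 (Q = 113019 - 11 = 113008)
J(T) = -2 (J(T) = -3 + T/T = -3 + 1 = -2)
A = 10344912 (A = -6*(-1837160 + 113008) = -6*(-1724152) = 10344912)
q = 1630995 (q = 4 - (-2 - 1630989) = 4 - 1*(-1630991) = 4 + 1630991 = 1630995)
√(q + A) = √(1630995 + 10344912) = √11975907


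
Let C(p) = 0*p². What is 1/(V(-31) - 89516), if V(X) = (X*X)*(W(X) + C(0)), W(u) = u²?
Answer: 1/834005 ≈ 1.1990e-6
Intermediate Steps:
C(p) = 0
V(X) = X⁴ (V(X) = (X*X)*(X² + 0) = X²*X² = X⁴)
1/(V(-31) - 89516) = 1/((-31)⁴ - 89516) = 1/(923521 - 89516) = 1/834005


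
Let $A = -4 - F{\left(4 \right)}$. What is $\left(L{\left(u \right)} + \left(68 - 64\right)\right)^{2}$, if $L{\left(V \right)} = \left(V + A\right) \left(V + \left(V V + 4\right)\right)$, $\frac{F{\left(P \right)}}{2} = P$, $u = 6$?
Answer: $73984$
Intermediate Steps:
$F{\left(P \right)} = 2 P$
$A = -12$ ($A = -4 - 2 \cdot 4 = -4 - 8 = -12$)
$L{\left(V \right)} = \left(-12 + V\right) \left(4 + V + V^{2}\right)$ ($L{\left(V \right)} = \left(V - 12\right) \left(V + \left(V V + 4\right)\right) = \left(-12 + V\right) \left(V + \left(V^{2} + 4\right)\right) = \left(-12 + V\right) \left(V + \left(4 + V^{2}\right)\right) = \left(-12 + V\right) \left(4 + V + V^{2}\right)$)
$\left(L{\left(u \right)} + \left(68 - 64\right)\right)^{2} = \left(\left(-48 + 6^{3} - 11 \cdot 6^{2} - 48\right) + \left(68 - 64\right)\right)^{2} = \left(\left(-48 + 216 - 396 - 48\right) + \left(68 - 64\right)\right)^{2} = \left(\left(-48 + 216 - 396 - 48\right) + 4\right)^{2} = \left(-276 + 4\right)^{2} = \left(-272\right)^{2} = 73984$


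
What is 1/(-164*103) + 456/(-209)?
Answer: -405419/185812 ≈ -2.1819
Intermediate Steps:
1/(-164*103) + 456/(-209) = -1/164*1/103 + 456*(-1/209) = -1/16892 - 24/11 = -405419/185812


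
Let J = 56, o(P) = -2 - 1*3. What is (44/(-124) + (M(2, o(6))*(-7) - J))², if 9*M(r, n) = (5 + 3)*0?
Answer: 3052009/961 ≈ 3175.9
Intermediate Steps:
o(P) = -5 (o(P) = -2 - 3 = -5)
M(r, n) = 0 (M(r, n) = ((5 + 3)*0)/9 = (8*0)/9 = (⅑)*0 = 0)
(44/(-124) + (M(2, o(6))*(-7) - J))² = (44/(-124) + (0*(-7) - 1*56))² = (44*(-1/124) + (0 - 56))² = (-11/31 - 56)² = (-1747/31)² = 3052009/961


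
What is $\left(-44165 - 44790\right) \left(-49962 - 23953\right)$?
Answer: $6575108825$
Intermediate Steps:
$\left(-44165 - 44790\right) \left(-49962 - 23953\right) = \left(-88955\right) \left(-73915\right) = 6575108825$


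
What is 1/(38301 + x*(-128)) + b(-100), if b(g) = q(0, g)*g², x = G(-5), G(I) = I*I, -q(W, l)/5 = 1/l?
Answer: 17550501/35101 ≈ 500.00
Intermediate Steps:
q(W, l) = -5/l
G(I) = I²
x = 25 (x = (-5)² = 25)
b(g) = -5*g (b(g) = (-5/g)*g² = -5*g)
1/(38301 + x*(-128)) + b(-100) = 1/(38301 + 25*(-128)) - 5*(-100) = 1/(38301 - 3200) + 500 = 1/35101 + 500 = 17550501/35101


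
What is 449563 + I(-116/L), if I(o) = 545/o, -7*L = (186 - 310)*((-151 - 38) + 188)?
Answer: 91278184/203 ≈ 4.4965e+5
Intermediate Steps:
L = -124/7 (L = -(186 - 310)*((-151 - 38) + 188)/7 = -(-124)*(-189 + 188)/7 = -(-124)*(-1)/7 = -⅐*124 = -124/7 ≈ -17.714)
449563 + I(-116/L) = 449563 + 545/((-116/(-124/7))) = 449563 + 545/((-116*(-7/124))) = 449563 + 545/(203/31) = 449563 + 545*(31/203) = 449563 + 16895/203 = 91278184/203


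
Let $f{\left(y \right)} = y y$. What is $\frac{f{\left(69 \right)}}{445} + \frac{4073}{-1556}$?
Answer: $\frac{5595631}{692420} \approx 8.0813$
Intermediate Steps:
$f{\left(y \right)} = y^{2}$
$\frac{f{\left(69 \right)}}{445} + \frac{4073}{-1556} = \frac{69^{2}}{445} + \frac{4073}{-1556} = 4761 \cdot \frac{1}{445} + 4073 \left(- \frac{1}{1556}\right) = \frac{4761}{445} - \frac{4073}{1556} = \frac{5595631}{692420}$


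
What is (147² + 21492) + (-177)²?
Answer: 74430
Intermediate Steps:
(147² + 21492) + (-177)² = (21609 + 21492) + 31329 = 43101 + 31329 = 74430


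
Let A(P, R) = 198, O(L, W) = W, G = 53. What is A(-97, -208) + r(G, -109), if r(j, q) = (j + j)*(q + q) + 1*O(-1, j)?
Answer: -22857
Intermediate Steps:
r(j, q) = j + 4*j*q (r(j, q) = (j + j)*(q + q) + 1*j = (2*j)*(2*q) + j = 4*j*q + j = j + 4*j*q)
A(-97, -208) + r(G, -109) = 198 + 53*(1 + 4*(-109)) = 198 + 53*(1 - 436) = 198 + 53*(-435) = 198 - 23055 = -22857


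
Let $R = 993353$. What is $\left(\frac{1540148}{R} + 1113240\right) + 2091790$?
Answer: $\frac{3183727705738}{993353} \approx 3.205 \cdot 10^{6}$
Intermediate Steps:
$\left(\frac{1540148}{R} + 1113240\right) + 2091790 = \left(\frac{1540148}{993353} + 1113240\right) + 2091790 = \frac{1105841833868}{993353} + 2091790 = \frac{3183727705738}{993353}$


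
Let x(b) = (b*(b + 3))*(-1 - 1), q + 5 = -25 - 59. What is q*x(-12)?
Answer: 19224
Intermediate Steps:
q = -89 (q = -5 + (-25 - 59) = -5 - 84 = -89)
x(b) = -2*b*(3 + b) (x(b) = (b*(3 + b))*(-2) = -2*b*(3 + b))
q*x(-12) = -(-178)*(-12)*(3 - 12) = -(-178)*(-12)*(-9) = -89*(-216) = 19224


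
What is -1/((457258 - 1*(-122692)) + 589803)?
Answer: -1/1169753 ≈ -8.5488e-7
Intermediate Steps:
-1/((457258 - 1*(-122692)) + 589803) = -1/((457258 + 122692) + 589803) = -1/(579950 + 589803) = -1/1169753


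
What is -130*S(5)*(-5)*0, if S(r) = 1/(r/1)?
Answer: 0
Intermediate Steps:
S(r) = 1/r (S(r) = 1/(r*1) = 1/r)
-130*S(5)*(-5)*0 = -130*-5/5*0 = -130*(⅕)*(-5)*0 = -(-130)*0 = -130*0 = 0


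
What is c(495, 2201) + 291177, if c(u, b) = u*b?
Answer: 1380672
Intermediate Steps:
c(u, b) = b*u
c(495, 2201) + 291177 = 2201*495 + 291177 = 1089495 + 291177 = 1380672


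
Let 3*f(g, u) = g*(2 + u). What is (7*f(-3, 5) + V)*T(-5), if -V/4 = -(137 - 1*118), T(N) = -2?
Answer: -54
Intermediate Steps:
f(g, u) = g*(2 + u)/3 (f(g, u) = (g*(2 + u))/3 = g*(2 + u)/3)
V = 76 (V = -(-4)*(137 - 1*118) = -(-4)*(137 - 118) = -(-4)*19 = -4*(-19) = 76)
(7*f(-3, 5) + V)*T(-5) = (7*((1/3)*(-3)*(2 + 5)) + 76)*(-2) = (7*((1/3)*(-3)*7) + 76)*(-2) = (7*(-7) + 76)*(-2) = (-49 + 76)*(-2) = 27*(-2) = -54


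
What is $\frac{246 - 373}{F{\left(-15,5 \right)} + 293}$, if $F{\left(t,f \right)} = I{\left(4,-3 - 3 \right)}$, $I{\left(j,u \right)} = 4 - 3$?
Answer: $- \frac{127}{294} \approx -0.43197$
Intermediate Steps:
$I{\left(j,u \right)} = 1$ ($I{\left(j,u \right)} = 4 - 3 = 1$)
$F{\left(t,f \right)} = 1$
$\frac{246 - 373}{F{\left(-15,5 \right)} + 293} = \frac{246 - 373}{1 + 293} = - \frac{127}{294}$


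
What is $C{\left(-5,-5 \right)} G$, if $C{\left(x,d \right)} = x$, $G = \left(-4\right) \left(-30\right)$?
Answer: $-600$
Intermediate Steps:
$G = 120$
$C{\left(-5,-5 \right)} G = \left(-5\right) 120 = -600$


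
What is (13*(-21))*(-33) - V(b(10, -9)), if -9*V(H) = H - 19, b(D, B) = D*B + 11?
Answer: 80983/9 ≈ 8998.1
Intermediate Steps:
b(D, B) = 11 + B*D (b(D, B) = B*D + 11 = 11 + B*D)
V(H) = 19/9 - H/9 (V(H) = -(H - 19)/9 = -(-19 + H)/9 = 19/9 - H/9)
(13*(-21))*(-33) - V(b(10, -9)) = (13*(-21))*(-33) - (19/9 - (11 - 9*10)/9) = -273*(-33) - (19/9 - (11 - 90)/9) = 9009 - (19/9 - ⅑*(-79)) = 9009 - (19/9 + 79/9) = 9009 - 1*98/9 = 9009 - 98/9 = 80983/9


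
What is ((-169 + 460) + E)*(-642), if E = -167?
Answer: -79608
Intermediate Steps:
((-169 + 460) + E)*(-642) = ((-169 + 460) - 167)*(-642) = (291 - 167)*(-642) = 124*(-642) = -79608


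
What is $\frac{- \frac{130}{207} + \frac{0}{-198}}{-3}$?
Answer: $\frac{130}{621} \approx 0.20934$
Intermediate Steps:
$\frac{- \frac{130}{207} + \frac{0}{-198}}{-3} = - \frac{\left(-130\right) \frac{1}{207} + 0 \left(- \frac{1}{198}\right)}{3} = - \frac{- \frac{130}{207} + 0}{3} = \left(- \frac{1}{3}\right) \left(- \frac{130}{207}\right) = \frac{130}{621}$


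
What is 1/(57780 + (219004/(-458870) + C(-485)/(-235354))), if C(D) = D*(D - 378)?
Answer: 53998444990/3119908348622067 ≈ 1.7308e-5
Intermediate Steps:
C(D) = D*(-378 + D)
1/(57780 + (219004/(-458870) + C(-485)/(-235354))) = 1/(57780 + (219004/(-458870) - 485*(-378 - 485)/(-235354))) = 1/(57780 + (219004*(-1/458870) - 485*(-863)*(-1/235354))) = 1/(57780 + (-109502/229435 + 418555*(-1/235354))) = 1/(57780 + (-109502/229435 - 418555/235354)) = 1/(57780 - 121802900133/53998444990) = 1/(3119908348622067/53998444990) = 53998444990/3119908348622067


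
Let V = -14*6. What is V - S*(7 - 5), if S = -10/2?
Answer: -74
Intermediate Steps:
V = -84
S = -5 (S = -10*1/2 = -5)
V - S*(7 - 5) = -84 - (-5)*(7 - 5) = -84 - (-5)*2 = -84 - 1*(-10) = -84 + 10 = -74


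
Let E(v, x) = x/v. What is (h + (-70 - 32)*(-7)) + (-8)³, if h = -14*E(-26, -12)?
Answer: 2542/13 ≈ 195.54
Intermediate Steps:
h = -84/13 (h = -(-168)/(-26) = -(-168)*(-1)/26 = -14*6/13 = -84/13 ≈ -6.4615)
(h + (-70 - 32)*(-7)) + (-8)³ = (-84/13 + (-70 - 32)*(-7)) + (-8)³ = (-84/13 - 102*(-7)) - 512 = (-84/13 + 714) - 512 = 9198/13 - 512 = 2542/13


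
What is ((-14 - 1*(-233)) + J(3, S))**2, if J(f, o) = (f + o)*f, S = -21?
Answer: 27225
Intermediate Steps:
J(f, o) = f*(f + o)
((-14 - 1*(-233)) + J(3, S))**2 = ((-14 - 1*(-233)) + 3*(3 - 21))**2 = ((-14 + 233) + 3*(-18))**2 = (219 - 54)**2 = 165**2 = 27225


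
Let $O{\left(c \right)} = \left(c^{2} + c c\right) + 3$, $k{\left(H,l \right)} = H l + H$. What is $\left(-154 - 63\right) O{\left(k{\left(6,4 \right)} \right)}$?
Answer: $-391251$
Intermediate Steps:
$k{\left(H,l \right)} = H + H l$
$O{\left(c \right)} = 3 + 2 c^{2}$ ($O{\left(c \right)} = \left(c^{2} + c^{2}\right) + 3 = 2 c^{2} + 3 = 3 + 2 c^{2}$)
$\left(-154 - 63\right) O{\left(k{\left(6,4 \right)} \right)} = \left(-154 - 63\right) \left(3 + 2 \left(6 \left(1 + 4\right)\right)^{2}\right) = - 217 \left(3 + 2 \left(6 \cdot 5\right)^{2}\right) = - 217 \left(3 + 2 \cdot 30^{2}\right) = - 217 \left(3 + 2 \cdot 900\right) = - 217 \left(3 + 1800\right) = \left(-217\right) 1803 = -391251$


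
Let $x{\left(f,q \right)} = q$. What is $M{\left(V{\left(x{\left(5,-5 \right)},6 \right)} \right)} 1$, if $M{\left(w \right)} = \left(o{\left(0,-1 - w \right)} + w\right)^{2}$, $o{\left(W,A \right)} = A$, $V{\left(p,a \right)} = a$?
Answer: $1$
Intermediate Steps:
$M{\left(w \right)} = 1$ ($M{\left(w \right)} = \left(\left(-1 - w\right) + w\right)^{2} = \left(-1\right)^{2} = 1$)
$M{\left(V{\left(x{\left(5,-5 \right)},6 \right)} \right)} 1 = 1 \cdot 1 = 1$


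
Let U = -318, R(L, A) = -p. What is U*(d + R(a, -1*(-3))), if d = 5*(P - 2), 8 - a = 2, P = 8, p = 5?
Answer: -7950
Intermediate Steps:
a = 6 (a = 8 - 1*2 = 8 - 2 = 6)
R(L, A) = -5 (R(L, A) = -1*5 = -5)
d = 30 (d = 5*(8 - 2) = 5*6 = 30)
U*(d + R(a, -1*(-3))) = -318*(30 - 5) = -318*25 = -7950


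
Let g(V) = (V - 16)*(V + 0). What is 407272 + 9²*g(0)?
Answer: 407272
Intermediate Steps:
g(V) = V*(-16 + V) (g(V) = (-16 + V)*V = V*(-16 + V))
407272 + 9²*g(0) = 407272 + 9²*(0*(-16 + 0)) = 407272 + 81*(0*(-16)) = 407272 + 81*0 = 407272 + 0 = 407272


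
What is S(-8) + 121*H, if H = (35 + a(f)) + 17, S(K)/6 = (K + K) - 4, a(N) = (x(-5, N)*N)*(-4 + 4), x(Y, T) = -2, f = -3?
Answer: 6172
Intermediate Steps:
a(N) = 0 (a(N) = (-2*N)*(-4 + 4) = -2*N*0 = 0)
S(K) = -24 + 12*K (S(K) = 6*((K + K) - 4) = 6*(2*K - 4) = 6*(-4 + 2*K) = -24 + 12*K)
H = 52 (H = (35 + 0) + 17 = 35 + 17 = 52)
S(-8) + 121*H = (-24 + 12*(-8)) + 121*52 = (-24 - 96) + 6292 = -120 + 6292 = 6172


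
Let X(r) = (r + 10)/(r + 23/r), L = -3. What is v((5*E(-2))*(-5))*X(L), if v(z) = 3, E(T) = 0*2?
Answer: -63/32 ≈ -1.9688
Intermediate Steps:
E(T) = 0
X(r) = (10 + r)/(r + 23/r)
v((5*E(-2))*(-5))*X(L) = 3*(-3*(10 - 3)/(23 + (-3)²)) = 3*(-3*7/(23 + 9)) = 3*(-3*7/32) = 3*(-3*1/32*7) = 3*(-21/32) = -63/32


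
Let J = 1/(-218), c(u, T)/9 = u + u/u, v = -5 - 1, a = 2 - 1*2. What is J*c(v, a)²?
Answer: -2025/218 ≈ -9.2890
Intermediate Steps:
a = 0 (a = 2 - 2 = 0)
v = -6
c(u, T) = 9 + 9*u (c(u, T) = 9*(u + u/u) = 9*(u + 1) = 9*(1 + u) = 9 + 9*u)
J = -1/218 ≈ -0.0045872
J*c(v, a)² = -(9 + 9*(-6))²/218 = -(9 - 54)²/218 = -1/218*(-45)² = -1/218*2025 = -2025/218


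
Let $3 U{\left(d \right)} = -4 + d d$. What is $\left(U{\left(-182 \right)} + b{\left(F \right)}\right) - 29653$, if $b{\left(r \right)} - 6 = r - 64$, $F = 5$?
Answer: $-18666$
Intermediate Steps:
$U{\left(d \right)} = - \frac{4}{3} + \frac{d^{2}}{3}$ ($U{\left(d \right)} = \frac{-4 + d d}{3} = \frac{-4 + d^{2}}{3} = - \frac{4}{3} + \frac{d^{2}}{3}$)
$b{\left(r \right)} = -58 + r$ ($b{\left(r \right)} = 6 + \left(r - 64\right) = 6 + \left(-64 + r\right) = -58 + r$)
$\left(U{\left(-182 \right)} + b{\left(F \right)}\right) - 29653 = \left(\left(- \frac{4}{3} + \frac{\left(-182\right)^{2}}{3}\right) + \left(-58 + 5\right)\right) - 29653 = \left(\left(- \frac{4}{3} + \frac{1}{3} \cdot 33124\right) - 53\right) - 29653 = \left(\left(- \frac{4}{3} + \frac{33124}{3}\right) - 53\right) - 29653 = \left(11040 - 53\right) - 29653 = 10987 - 29653 = -18666$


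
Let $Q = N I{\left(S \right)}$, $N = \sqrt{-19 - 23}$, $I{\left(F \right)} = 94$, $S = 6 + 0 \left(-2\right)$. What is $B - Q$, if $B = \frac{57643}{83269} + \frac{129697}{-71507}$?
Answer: $- \frac{290341804}{258883321} - 94 i \sqrt{42} \approx -1.1215 - 609.19 i$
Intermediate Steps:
$S = 6$ ($S = 6 + 0 = 6$)
$N = i \sqrt{42}$ ($N = \sqrt{-42} = i \sqrt{42} \approx 6.4807 i$)
$Q = 94 i \sqrt{42}$ ($Q = i \sqrt{42} \cdot 94 = 94 i \sqrt{42} \approx 609.19 i$)
$B = - \frac{290341804}{258883321}$ ($B = 57643 \cdot \frac{1}{83269} + 129697 \left(- \frac{1}{71507}\right) = \frac{57643}{83269} - \frac{5639}{3109} = - \frac{290341804}{258883321} \approx -1.1215$)
$B - Q = - \frac{290341804}{258883321} - 94 i \sqrt{42}$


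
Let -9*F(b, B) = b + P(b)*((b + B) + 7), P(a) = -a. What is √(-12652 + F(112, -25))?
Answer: 2*I*√25863/3 ≈ 107.21*I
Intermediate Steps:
F(b, B) = -b/9 + b*(7 + B + b)/9 (F(b, B) = -(b + (-b)*((b + B) + 7))/9 = -(b + (-b)*((B + b) + 7))/9 = -(b + (-b)*(7 + B + b))/9 = -(b - b*(7 + B + b))/9 = -b/9 + b*(7 + B + b)/9)
√(-12652 + F(112, -25)) = √(-12652 + (⅑)*112*(6 - 25 + 112)) = √(-12652 + (⅑)*112*93) = √(-12652 + 3472/3) = √(-34484/3) = 2*I*√25863/3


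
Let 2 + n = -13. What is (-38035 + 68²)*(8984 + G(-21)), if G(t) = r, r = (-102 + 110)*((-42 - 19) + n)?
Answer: -279850536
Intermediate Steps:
n = -15 (n = -2 - 13 = -15)
r = -608 (r = (-102 + 110)*((-42 - 19) - 15) = 8*(-61 - 15) = 8*(-76) = -608)
G(t) = -608
(-38035 + 68²)*(8984 + G(-21)) = (-38035 + 68²)*(8984 - 608) = (-38035 + 4624)*8376 = -33411*8376 = -279850536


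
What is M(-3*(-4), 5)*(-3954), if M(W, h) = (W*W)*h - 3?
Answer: -2835018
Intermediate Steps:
M(W, h) = -3 + h*W² (M(W, h) = W²*h - 3 = h*W² - 3 = -3 + h*W²)
M(-3*(-4), 5)*(-3954) = (-3 + 5*(-3*(-4))²)*(-3954) = (-3 + 5*12²)*(-3954) = (-3 + 5*144)*(-3954) = (-3 + 720)*(-3954) = 717*(-3954) = -2835018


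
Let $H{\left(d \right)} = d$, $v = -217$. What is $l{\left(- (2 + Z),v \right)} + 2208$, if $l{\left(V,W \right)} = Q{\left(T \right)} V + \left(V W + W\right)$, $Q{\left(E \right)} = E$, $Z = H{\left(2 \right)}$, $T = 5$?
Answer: $2839$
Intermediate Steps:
$Z = 2$
$l{\left(V,W \right)} = W + 5 V + V W$ ($l{\left(V,W \right)} = 5 V + \left(V W + W\right) = 5 V + \left(W + V W\right) = W + 5 V + V W$)
$l{\left(- (2 + Z),v \right)} + 2208 = \left(-217 + 5 \left(- (2 + 2)\right) + - (2 + 2) \left(-217\right)\right) + 2208 = \left(-217 + 5 \left(\left(-1\right) 4\right) + \left(-1\right) 4 \left(-217\right)\right) + 2208 = \left(-217 + 5 \left(-4\right) - -868\right) + 2208 = \left(-217 - 20 + 868\right) + 2208 = 631 + 2208 = 2839$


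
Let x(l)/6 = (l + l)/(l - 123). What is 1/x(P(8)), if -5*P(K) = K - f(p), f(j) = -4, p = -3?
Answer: 209/48 ≈ 4.3542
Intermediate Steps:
P(K) = -⅘ - K/5 (P(K) = -(K - 1*(-4))/5 = -(K + 4)/5 = -(4 + K)/5 = -⅘ - K/5)
x(l) = 12*l/(-123 + l) (x(l) = 6*((l + l)/(l - 123)) = 6*((2*l)/(-123 + l)) = 6*(2*l/(-123 + l)) = 12*l/(-123 + l))
1/x(P(8)) = 1/(12*(-⅘ - ⅕*8)/(-123 + (-⅘ - ⅕*8))) = 1/(12*(-⅘ - 8/5)/(-123 + (-⅘ - 8/5))) = 1/(12*(-12/5)/(-123 - 12/5)) = 1/(12*(-12/5)/(-627/5)) = 1/(12*(-12/5)*(-5/627)) = 1/(48/209) = 209/48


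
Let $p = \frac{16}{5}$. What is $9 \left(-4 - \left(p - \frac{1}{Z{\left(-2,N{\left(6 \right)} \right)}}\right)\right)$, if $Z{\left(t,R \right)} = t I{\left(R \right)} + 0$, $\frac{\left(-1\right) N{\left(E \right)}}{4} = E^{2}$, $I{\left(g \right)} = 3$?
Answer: $- \frac{663}{10} \approx -66.3$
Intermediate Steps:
$N{\left(E \right)} = - 4 E^{2}$
$Z{\left(t,R \right)} = 3 t$ ($Z{\left(t,R \right)} = t 3 + 0 = 3 t + 0 = 3 t$)
$p = \frac{16}{5}$ ($p = 16 \cdot \frac{1}{5} = \frac{16}{5} \approx 3.2$)
$9 \left(-4 - \left(p - \frac{1}{Z{\left(-2,N{\left(6 \right)} \right)}}\right)\right) = 9 \left(-4 + \left(\frac{1}{3 \left(-2\right)} - \frac{16}{5}\right)\right) = 9 \left(-4 - \left(\frac{16}{5} - \frac{1}{-6}\right)\right) = 9 \left(-4 - \frac{101}{30}\right) = 9 \left(- \frac{221}{30}\right) = - \frac{663}{10}$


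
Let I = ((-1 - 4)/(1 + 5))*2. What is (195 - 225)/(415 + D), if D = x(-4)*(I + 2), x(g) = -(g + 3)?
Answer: -45/623 ≈ -0.072231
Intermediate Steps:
I = -5/3 (I = -5/6*2 = -5/3 ≈ -1.6667)
x(g) = -3 - g (x(g) = -(3 + g) = -3 - g)
D = 1/3 (D = (-3 - 1*(-4))*(-5/3 + 2) = (-3 + 4)*(1/3) = 1*(1/3) = 1/3 ≈ 0.33333)
(195 - 225)/(415 + D) = (195 - 225)/(415 + 1/3) = -30/1246/3 = -30*3/1246 = -45/623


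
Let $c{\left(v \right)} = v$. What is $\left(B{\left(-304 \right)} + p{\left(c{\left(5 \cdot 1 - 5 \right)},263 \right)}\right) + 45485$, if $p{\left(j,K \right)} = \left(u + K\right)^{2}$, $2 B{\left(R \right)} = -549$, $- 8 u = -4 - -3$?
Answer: $\frac{7324497}{64} \approx 1.1445 \cdot 10^{5}$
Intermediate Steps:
$u = \frac{1}{8}$ ($u = - \frac{-4 - -3}{8} = - \frac{-4 + 3}{8} = \left(- \frac{1}{8}\right) \left(-1\right) = \frac{1}{8} \approx 0.125$)
$B{\left(R \right)} = - \frac{549}{2}$ ($B{\left(R \right)} = \frac{1}{2} \left(-549\right) = - \frac{549}{2}$)
$p{\left(j,K \right)} = \left(\frac{1}{8} + K\right)^{2}$
$\left(B{\left(-304 \right)} + p{\left(c{\left(5 \cdot 1 - 5 \right)},263 \right)}\right) + 45485 = \left(- \frac{549}{2} + \frac{\left(1 + 8 \cdot 263\right)^{2}}{64}\right) + 45485 = \left(- \frac{549}{2} + \frac{\left(1 + 2104\right)^{2}}{64}\right) + 45485 = \left(- \frac{549}{2} + \frac{2105^{2}}{64}\right) + 45485 = \left(- \frac{549}{2} + \frac{1}{64} \cdot 4431025\right) + 45485 = \left(- \frac{549}{2} + \frac{4431025}{64}\right) + 45485 = \frac{4413457}{64} + 45485 = \frac{7324497}{64}$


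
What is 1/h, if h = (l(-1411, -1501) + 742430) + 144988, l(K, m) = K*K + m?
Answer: 1/2876838 ≈ 3.4760e-7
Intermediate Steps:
l(K, m) = m + K² (l(K, m) = K² + m = m + K²)
h = 2876838 (h = ((-1501 + (-1411)²) + 742430) + 144988 = ((-1501 + 1990921) + 742430) + 144988 = (1989420 + 742430) + 144988 = 2731850 + 144988 = 2876838)
1/h = 1/2876838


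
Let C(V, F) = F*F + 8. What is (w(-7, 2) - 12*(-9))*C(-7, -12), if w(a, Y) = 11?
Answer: 18088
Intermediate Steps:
C(V, F) = 8 + F² (C(V, F) = F² + 8 = 8 + F²)
(w(-7, 2) - 12*(-9))*C(-7, -12) = (11 - 12*(-9))*(8 + (-12)²) = (11 + 108)*(8 + 144) = 119*152 = 18088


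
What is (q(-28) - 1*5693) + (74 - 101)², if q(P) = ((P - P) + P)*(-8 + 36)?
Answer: -5748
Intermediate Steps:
q(P) = 28*P (q(P) = (0 + P)*28 = P*28 = 28*P)
(q(-28) - 1*5693) + (74 - 101)² = (28*(-28) - 1*5693) + (74 - 101)² = (-784 - 5693) + (-27)² = -6477 + 729 = -5748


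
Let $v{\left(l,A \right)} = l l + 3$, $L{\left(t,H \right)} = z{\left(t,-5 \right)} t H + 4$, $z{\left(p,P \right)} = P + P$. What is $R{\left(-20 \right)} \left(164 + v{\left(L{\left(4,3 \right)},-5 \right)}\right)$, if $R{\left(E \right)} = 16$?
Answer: $217968$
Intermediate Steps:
$z{\left(p,P \right)} = 2 P$
$L{\left(t,H \right)} = 4 - 10 H t$ ($L{\left(t,H \right)} = 2 \left(-5\right) t H + 4 = - 10 t H + 4 = - 10 H t + 4 = 4 - 10 H t$)
$v{\left(l,A \right)} = 3 + l^{2}$ ($v{\left(l,A \right)} = l^{2} + 3 = 3 + l^{2}$)
$R{\left(-20 \right)} \left(164 + v{\left(L{\left(4,3 \right)},-5 \right)}\right) = 16 \left(164 + \left(3 + \left(4 - 30 \cdot 4\right)^{2}\right)\right) = 16 \left(164 + \left(3 + \left(4 - 120\right)^{2}\right)\right) = 16 \left(164 + \left(3 + \left(-116\right)^{2}\right)\right) = 16 \left(164 + \left(3 + 13456\right)\right) = 16 \left(164 + 13459\right) = 16 \cdot 13623 = 217968$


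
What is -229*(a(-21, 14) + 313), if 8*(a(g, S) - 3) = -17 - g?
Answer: -144957/2 ≈ -72479.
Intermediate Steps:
a(g, S) = 7/8 - g/8 (a(g, S) = 3 + (-17 - g)/8 = 3 + (-17/8 - g/8) = 7/8 - g/8)
-229*(a(-21, 14) + 313) = -229*((7/8 - 1/8*(-21)) + 313) = -229*((7/8 + 21/8) + 313) = -229*(7/2 + 313) = -229*633/2 = -144957/2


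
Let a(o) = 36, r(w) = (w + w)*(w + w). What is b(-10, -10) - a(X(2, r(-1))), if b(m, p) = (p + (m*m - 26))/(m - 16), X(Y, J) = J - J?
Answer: -500/13 ≈ -38.462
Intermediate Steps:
r(w) = 4*w² (r(w) = (2*w)*(2*w) = 4*w²)
X(Y, J) = 0
b(m, p) = (-26 + p + m²)/(-16 + m) (b(m, p) = (p + (m² - 26))/(-16 + m) = (p + (-26 + m²))/(-16 + m) = (-26 + p + m²)/(-16 + m))
b(-10, -10) - a(X(2, r(-1))) = (-26 - 10 + (-10)²)/(-16 - 10) - 1*36 = (-26 - 10 + 100)/(-26) - 36 = -1/26*64 - 36 = -32/13 - 36 = -500/13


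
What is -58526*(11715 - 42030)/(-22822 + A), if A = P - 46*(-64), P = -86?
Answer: -887107845/9982 ≈ -88871.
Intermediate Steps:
A = 2858 (A = -86 - 46*(-64) = -86 + 2944 = 2858)
-58526*(11715 - 42030)/(-22822 + A) = -58526*(11715 - 42030)/(-22822 + 2858) = -58526/((-19964/(-30315))) = -58526/((-19964*(-1/30315))) = -58526/19964/30315 = -58526*30315/19964 = -887107845/9982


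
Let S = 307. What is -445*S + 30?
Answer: -136585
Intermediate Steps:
-445*S + 30 = -445*307 + 30 = -136615 + 30 = -136585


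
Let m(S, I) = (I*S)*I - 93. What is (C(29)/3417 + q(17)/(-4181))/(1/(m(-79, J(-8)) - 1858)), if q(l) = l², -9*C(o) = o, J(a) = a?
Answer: 63125124062/128578293 ≈ 490.95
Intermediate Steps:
C(o) = -o/9
m(S, I) = -93 + S*I² (m(S, I) = S*I² - 93 = -93 + S*I²)
(C(29)/3417 + q(17)/(-4181))/(1/(m(-79, J(-8)) - 1858)) = (-⅑*29/3417 + 17²/(-4181))/(1/((-93 - 79*(-8)²) - 1858)) = (-29/9*1/3417 + 289*(-1/4181))/(1/((-93 - 79*64) - 1858)) = (-29/30753 - 289/4181)/(1/((-93 - 5056) - 1858)) = -9008866/(128578293*(1/(-5149 - 1858))) = -9008866/(128578293*(1/(-7007))) = -9008866/(128578293*(-1/7007)) = -9008866/128578293*(-7007) = 63125124062/128578293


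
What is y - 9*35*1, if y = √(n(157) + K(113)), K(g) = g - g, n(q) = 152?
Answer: -315 + 2*√38 ≈ -302.67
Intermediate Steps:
K(g) = 0
y = 2*√38 (y = √(152 + 0) = √152 = 2*√38 ≈ 12.329)
y - 9*35*1 = 2*√38 - 9*35*1 = 2*√38 - 315*1 = 2*√38 - 315 = -315 + 2*√38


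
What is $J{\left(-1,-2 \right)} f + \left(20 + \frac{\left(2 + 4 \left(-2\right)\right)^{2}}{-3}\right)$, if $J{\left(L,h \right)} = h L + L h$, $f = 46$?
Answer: $192$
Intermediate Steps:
$J{\left(L,h \right)} = 2 L h$ ($J{\left(L,h \right)} = L h + L h = 2 L h$)
$J{\left(-1,-2 \right)} f + \left(20 + \frac{\left(2 + 4 \left(-2\right)\right)^{2}}{-3}\right) = 2 \left(-1\right) \left(-2\right) 46 + \left(20 + \frac{\left(2 + 4 \left(-2\right)\right)^{2}}{-3}\right) = 4 \cdot 46 + \left(20 + \left(2 - 8\right)^{2} \left(- \frac{1}{3}\right)\right) = 184 + \left(20 + \left(-6\right)^{2} \left(- \frac{1}{3}\right)\right) = 184 + \left(20 + 36 \left(- \frac{1}{3}\right)\right) = 184 + \left(20 - 12\right) = 184 + 8 = 192$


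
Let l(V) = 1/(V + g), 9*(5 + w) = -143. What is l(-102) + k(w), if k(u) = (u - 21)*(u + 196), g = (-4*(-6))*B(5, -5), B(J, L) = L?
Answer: -43967275/5994 ≈ -7335.2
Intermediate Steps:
w = -188/9 (w = -5 + (1/9)*(-143) = -5 - 143/9 = -188/9 ≈ -20.889)
g = -120 (g = -4*(-6)*(-5) = 24*(-5) = -120)
k(u) = (-21 + u)*(196 + u)
l(V) = 1/(-120 + V) (l(V) = 1/(V - 120) = 1/(-120 + V))
l(-102) + k(w) = 1/(-120 - 102) + (-4116 + (-188/9)**2 + 175*(-188/9)) = 1/(-222) + (-4116 + 35344/81 - 32900/9) = -1/222 - 594152/81 = -43967275/5994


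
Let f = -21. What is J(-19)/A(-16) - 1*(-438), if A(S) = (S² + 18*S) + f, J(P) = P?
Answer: 23233/53 ≈ 438.36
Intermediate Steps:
A(S) = -21 + S² + 18*S (A(S) = (S² + 18*S) - 21 = -21 + S² + 18*S)
J(-19)/A(-16) - 1*(-438) = -19/(-21 + (-16)² + 18*(-16)) - 1*(-438) = -19/(-21 + 256 - 288) + 438 = -19/(-53) + 438 = -19*(-1/53) + 438 = 19/53 + 438 = 23233/53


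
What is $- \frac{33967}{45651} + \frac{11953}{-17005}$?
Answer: $- \frac{1123275238}{776295255} \approx -1.447$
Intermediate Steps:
$- \frac{33967}{45651} + \frac{11953}{-17005} = \left(-33967\right) \frac{1}{45651} + 11953 \left(- \frac{1}{17005}\right) = - \frac{33967}{45651} - \frac{11953}{17005} = - \frac{1123275238}{776295255}$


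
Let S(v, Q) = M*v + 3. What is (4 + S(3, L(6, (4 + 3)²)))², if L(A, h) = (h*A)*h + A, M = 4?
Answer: 361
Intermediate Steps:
L(A, h) = A + A*h² (L(A, h) = (A*h)*h + A = A*h² + A = A + A*h²)
S(v, Q) = 3 + 4*v (S(v, Q) = 4*v + 3 = 3 + 4*v)
(4 + S(3, L(6, (4 + 3)²)))² = (4 + (3 + 4*3))² = (4 + (3 + 12))² = (4 + 15)² = 19² = 361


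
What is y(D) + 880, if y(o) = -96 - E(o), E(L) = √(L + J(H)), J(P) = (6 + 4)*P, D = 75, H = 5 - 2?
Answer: 784 - √105 ≈ 773.75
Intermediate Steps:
H = 3
J(P) = 10*P
E(L) = √(30 + L) (E(L) = √(L + 10*3) = √(L + 30) = √(30 + L))
y(o) = -96 - √(30 + o)
y(D) + 880 = (-96 - √(30 + 75)) + 880 = (-96 - √105) + 880 = 784 - √105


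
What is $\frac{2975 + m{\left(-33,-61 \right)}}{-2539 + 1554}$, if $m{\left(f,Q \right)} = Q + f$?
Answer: $- \frac{2881}{985} \approx -2.9249$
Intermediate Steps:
$\frac{2975 + m{\left(-33,-61 \right)}}{-2539 + 1554} = \frac{2975 - 94}{-2539 + 1554} = \frac{2975 - 94}{-985} = 2881 \left(- \frac{1}{985}\right) = - \frac{2881}{985}$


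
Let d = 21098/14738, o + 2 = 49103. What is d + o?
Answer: 361835818/7369 ≈ 49102.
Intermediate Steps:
o = 49101 (o = -2 + 49103 = 49101)
d = 10549/7369 (d = 21098*(1/14738) = 10549/7369 ≈ 1.4315)
d + o = 10549/7369 + 49101 = 361835818/7369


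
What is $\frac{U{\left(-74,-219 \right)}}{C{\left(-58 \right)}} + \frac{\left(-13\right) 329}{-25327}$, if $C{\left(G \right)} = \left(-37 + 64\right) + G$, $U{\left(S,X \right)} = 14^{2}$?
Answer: $- \frac{155855}{25327} \approx -6.1537$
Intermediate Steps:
$U{\left(S,X \right)} = 196$
$C{\left(G \right)} = 27 + G$
$\frac{U{\left(-74,-219 \right)}}{C{\left(-58 \right)}} + \frac{\left(-13\right) 329}{-25327} = \frac{196}{27 - 58} + \frac{\left(-13\right) 329}{-25327} = \frac{196}{-31} - - \frac{4277}{25327} = 196 \left(- \frac{1}{31}\right) + \frac{4277}{25327} = - \frac{196}{31} + \frac{4277}{25327} = - \frac{155855}{25327}$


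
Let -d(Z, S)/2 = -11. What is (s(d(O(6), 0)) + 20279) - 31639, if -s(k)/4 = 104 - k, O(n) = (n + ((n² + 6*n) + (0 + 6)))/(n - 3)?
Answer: -11688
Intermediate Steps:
O(n) = (6 + n² + 7*n)/(-3 + n) (O(n) = (n + ((n² + 6*n) + 6))/(-3 + n) = (n + (6 + n² + 6*n))/(-3 + n) = (6 + n² + 7*n)/(-3 + n))
d(Z, S) = 22 (d(Z, S) = -2*(-11) = 22)
s(k) = -416 + 4*k (s(k) = -4*(104 - k) = -416 + 4*k)
(s(d(O(6), 0)) + 20279) - 31639 = ((-416 + 4*22) + 20279) - 31639 = ((-416 + 88) + 20279) - 31639 = (-328 + 20279) - 31639 = 19951 - 31639 = -11688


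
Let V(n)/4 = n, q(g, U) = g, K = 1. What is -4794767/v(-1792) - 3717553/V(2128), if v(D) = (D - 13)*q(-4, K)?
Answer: -127168777/115520 ≈ -1100.8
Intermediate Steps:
V(n) = 4*n
v(D) = 52 - 4*D (v(D) = (D - 13)*(-4) = (-13 + D)*(-4) = 52 - 4*D)
-4794767/v(-1792) - 3717553/V(2128) = -4794767/(52 - 4*(-1792)) - 3717553/(4*2128) = -4794767/(52 + 7168) - 3717553/8512 = -4794767/7220 - 3717553*1/8512 = -4794767*1/7220 - 531079/1216 = -4794767/7220 - 531079/1216 = -127168777/115520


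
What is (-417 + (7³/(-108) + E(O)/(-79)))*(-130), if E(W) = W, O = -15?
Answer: 232915865/4266 ≈ 54598.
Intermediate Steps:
(-417 + (7³/(-108) + E(O)/(-79)))*(-130) = (-417 + (7³/(-108) - 15/(-79)))*(-130) = (-417 + (343*(-1/108) - 15*(-1/79)))*(-130) = (-417 + (-343/108 + 15/79))*(-130) = (-417 - 25477/8532)*(-130) = -3583321/8532*(-130) = 232915865/4266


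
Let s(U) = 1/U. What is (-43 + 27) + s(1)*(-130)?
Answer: -146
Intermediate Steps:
(-43 + 27) + s(1)*(-130) = (-43 + 27) - 130/1 = -16 + 1*(-130) = -16 - 130 = -146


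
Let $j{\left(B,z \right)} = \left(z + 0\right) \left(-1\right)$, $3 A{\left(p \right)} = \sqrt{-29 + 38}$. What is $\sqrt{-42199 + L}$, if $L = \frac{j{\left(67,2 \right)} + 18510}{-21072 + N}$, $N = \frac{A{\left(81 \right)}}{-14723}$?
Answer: $\frac{3 i \sqrt{451307791642220547971}}{310243057} \approx 205.43 i$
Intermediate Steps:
$A{\left(p \right)} = 1$ ($A{\left(p \right)} = \frac{\sqrt{-29 + 38}}{3} = \frac{\sqrt{9}}{3} = \frac{1}{3} \cdot 3 = 1$)
$j{\left(B,z \right)} = - z$ ($j{\left(B,z \right)} = z \left(-1\right) = - z$)
$N = - \frac{1}{14723}$ ($N = 1 \frac{1}{-14723} = 1 \left(- \frac{1}{14723}\right) = - \frac{1}{14723} \approx -6.7921 \cdot 10^{-5}$)
$L = - \frac{272493284}{310243057}$ ($L = \frac{\left(-1\right) 2 + 18510}{-21072 - \frac{1}{14723}} = \frac{-2 + 18510}{- \frac{310243057}{14723}} = 18508 \left(- \frac{14723}{310243057}\right) = - \frac{272493284}{310243057} \approx -0.87832$)
$\sqrt{-42199 + L} = \sqrt{-42199 - \frac{272493284}{310243057}} = \sqrt{- \frac{13092219255627}{310243057}} = \frac{3 i \sqrt{451307791642220547971}}{310243057}$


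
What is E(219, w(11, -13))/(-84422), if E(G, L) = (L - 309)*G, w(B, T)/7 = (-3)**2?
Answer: 26937/42211 ≈ 0.63815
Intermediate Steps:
w(B, T) = 63 (w(B, T) = 7*(-3)**2 = 7*9 = 63)
E(G, L) = G*(-309 + L) (E(G, L) = (-309 + L)*G = G*(-309 + L))
E(219, w(11, -13))/(-84422) = (219*(-309 + 63))/(-84422) = (219*(-246))*(-1/84422) = -53874*(-1/84422) = 26937/42211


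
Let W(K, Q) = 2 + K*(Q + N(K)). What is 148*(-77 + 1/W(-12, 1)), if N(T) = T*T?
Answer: -9903198/869 ≈ -11396.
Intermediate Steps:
N(T) = T²
W(K, Q) = 2 + K*(Q + K²)
148*(-77 + 1/W(-12, 1)) = 148*(-77 + 1/(2 + (-12)³ - 12*1)) = 148*(-77 + 1/(2 - 1728 - 12)) = 148*(-77 + 1/(-1738)) = 148*(-77 - 1/1738) = 148*(-133827/1738) = -9903198/869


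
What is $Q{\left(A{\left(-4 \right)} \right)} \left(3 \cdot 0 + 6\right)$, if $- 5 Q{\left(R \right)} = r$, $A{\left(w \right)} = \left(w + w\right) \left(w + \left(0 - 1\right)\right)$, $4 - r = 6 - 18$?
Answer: $- \frac{96}{5} \approx -19.2$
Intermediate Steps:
$r = 16$ ($r = 4 - \left(6 - 18\right) = 4 - -12 = 4 + 12 = 16$)
$A{\left(w \right)} = 2 w \left(-1 + w\right)$ ($A{\left(w \right)} = 2 w \left(w - 1\right) = 2 w \left(-1 + w\right)$)
$Q{\left(R \right)} = - \frac{16}{5}$ ($Q{\left(R \right)} = \left(- \frac{1}{5}\right) 16 = - \frac{16}{5}$)
$Q{\left(A{\left(-4 \right)} \right)} \left(3 \cdot 0 + 6\right) = - \frac{16 \left(3 \cdot 0 + 6\right)}{5} = - \frac{16 \left(0 + 6\right)}{5} = \left(- \frac{16}{5}\right) 6 = - \frac{96}{5}$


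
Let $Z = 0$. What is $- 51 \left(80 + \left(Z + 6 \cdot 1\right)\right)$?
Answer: $-4386$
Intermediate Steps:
$- 51 \left(80 + \left(Z + 6 \cdot 1\right)\right) = - 51 \left(80 + \left(0 + 6 \cdot 1\right)\right) = - 51 \left(80 + \left(0 + 6\right)\right) = - 51 \left(80 + 6\right) = \left(-51\right) 86 = -4386$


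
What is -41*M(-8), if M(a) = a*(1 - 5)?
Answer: -1312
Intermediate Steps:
M(a) = -4*a (M(a) = a*(-4) = -4*a)
-41*M(-8) = -(-164)*(-8) = -41*32 = -1312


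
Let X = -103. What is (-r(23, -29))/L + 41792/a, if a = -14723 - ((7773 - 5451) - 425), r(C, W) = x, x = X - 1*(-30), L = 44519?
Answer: -464831197/184976445 ≈ -2.5129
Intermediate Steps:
x = -73 (x = -103 - 1*(-30) = -103 + 30 = -73)
r(C, W) = -73
a = -16620 (a = -14723 - (2322 - 425) = -14723 - 1*1897 = -14723 - 1897 = -16620)
(-r(23, -29))/L + 41792/a = -1*(-73)/44519 + 41792/(-16620) = 73*(1/44519) + 41792*(-1/16620) = 73/44519 - 10448/4155 = -464831197/184976445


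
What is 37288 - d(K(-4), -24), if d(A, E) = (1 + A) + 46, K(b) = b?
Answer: 37245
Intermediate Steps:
d(A, E) = 47 + A
37288 - d(K(-4), -24) = 37288 - (47 - 4) = 37288 - 1*43 = 37288 - 43 = 37245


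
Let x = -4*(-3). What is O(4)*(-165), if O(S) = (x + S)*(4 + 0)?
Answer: -10560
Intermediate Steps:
x = 12
O(S) = 48 + 4*S (O(S) = (12 + S)*(4 + 0) = (12 + S)*4 = 48 + 4*S)
O(4)*(-165) = (48 + 4*4)*(-165) = (48 + 16)*(-165) = 64*(-165) = -10560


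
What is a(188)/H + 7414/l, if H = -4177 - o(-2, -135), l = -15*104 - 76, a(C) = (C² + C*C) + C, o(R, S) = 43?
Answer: -18405027/862990 ≈ -21.327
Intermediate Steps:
a(C) = C + 2*C² (a(C) = (C² + C²) + C = 2*C² + C = C + 2*C²)
l = -1636 (l = -1560 - 76 = -1636)
H = -4220 (H = -4177 - 1*43 = -4177 - 43 = -4220)
a(188)/H + 7414/l = (188*(1 + 2*188))/(-4220) + 7414/(-1636) = (188*(1 + 376))*(-1/4220) + 7414*(-1/1636) = (188*377)*(-1/4220) - 3707/818 = 70876*(-1/4220) - 3707/818 = -17719/1055 - 3707/818 = -18405027/862990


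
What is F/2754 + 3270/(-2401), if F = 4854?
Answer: 441479/1102059 ≈ 0.40059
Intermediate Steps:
F/2754 + 3270/(-2401) = 4854/2754 + 3270/(-2401) = 4854*(1/2754) + 3270*(-1/2401) = 809/459 - 3270/2401 = 441479/1102059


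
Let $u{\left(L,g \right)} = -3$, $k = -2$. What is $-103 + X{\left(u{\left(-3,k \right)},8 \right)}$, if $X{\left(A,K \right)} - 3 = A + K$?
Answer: $-95$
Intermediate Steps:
$X{\left(A,K \right)} = 3 + A + K$ ($X{\left(A,K \right)} = 3 + \left(A + K\right) = 3 + A + K$)
$-103 + X{\left(u{\left(-3,k \right)},8 \right)} = -103 + \left(3 - 3 + 8\right) = -103 + 8 = -95$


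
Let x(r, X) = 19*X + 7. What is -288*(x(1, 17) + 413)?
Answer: -213984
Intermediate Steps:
x(r, X) = 7 + 19*X
-288*(x(1, 17) + 413) = -288*((7 + 19*17) + 413) = -288*((7 + 323) + 413) = -288*(330 + 413) = -288*743 = -213984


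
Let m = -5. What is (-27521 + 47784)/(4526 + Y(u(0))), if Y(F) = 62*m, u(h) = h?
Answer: 20263/4216 ≈ 4.8062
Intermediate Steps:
Y(F) = -310 (Y(F) = 62*(-5) = -310)
(-27521 + 47784)/(4526 + Y(u(0))) = (-27521 + 47784)/(4526 - 310) = 20263/4216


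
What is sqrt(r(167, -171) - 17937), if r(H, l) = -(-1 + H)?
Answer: I*sqrt(18103) ≈ 134.55*I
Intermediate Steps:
r(H, l) = 1 - H
sqrt(r(167, -171) - 17937) = sqrt((1 - 1*167) - 17937) = sqrt((1 - 167) - 17937) = sqrt(-166 - 17937) = sqrt(-18103) = I*sqrt(18103)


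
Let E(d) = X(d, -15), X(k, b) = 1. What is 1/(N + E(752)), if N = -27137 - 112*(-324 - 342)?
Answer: 1/47456 ≈ 2.1072e-5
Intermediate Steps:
E(d) = 1
N = 47455 (N = -27137 - 112*(-666) = -27137 - 1*(-74592) = -27137 + 74592 = 47455)
1/(N + E(752)) = 1/(47455 + 1) = 1/47456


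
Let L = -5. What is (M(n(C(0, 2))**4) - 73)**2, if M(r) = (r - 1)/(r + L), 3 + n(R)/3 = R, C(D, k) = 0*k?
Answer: 13925652049/2686321 ≈ 5183.9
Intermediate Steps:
C(D, k) = 0
n(R) = -9 + 3*R
M(r) = (-1 + r)/(-5 + r) (M(r) = (r - 1)/(r - 5) = (-1 + r)/(-5 + r))
(M(n(C(0, 2))**4) - 73)**2 = ((-1 + (-9 + 3*0)**4)/(-5 + (-9 + 3*0)**4) - 73)**2 = ((-1 + (-9 + 0)**4)/(-5 + (-9 + 0)**4) - 73)**2 = ((-1 + (-9)**4)/(-5 + (-9)**4) - 73)**2 = ((-1 + 6561)/(-5 + 6561) - 73)**2 = (6560/6556 - 73)**2 = ((1/6556)*6560 - 73)**2 = (1640/1639 - 73)**2 = (-118007/1639)**2 = 13925652049/2686321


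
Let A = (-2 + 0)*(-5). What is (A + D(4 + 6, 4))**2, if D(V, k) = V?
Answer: 400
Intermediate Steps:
A = 10 (A = -2*(-5) = 10)
(A + D(4 + 6, 4))**2 = (10 + (4 + 6))**2 = (10 + 10)**2 = 20**2 = 400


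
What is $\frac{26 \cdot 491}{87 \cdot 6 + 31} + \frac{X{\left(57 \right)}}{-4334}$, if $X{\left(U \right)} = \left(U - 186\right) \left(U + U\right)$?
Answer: $\frac{31730131}{1198351} \approx 26.478$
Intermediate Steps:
$X{\left(U \right)} = 2 U \left(-186 + U\right)$ ($X{\left(U \right)} = \left(-186 + U\right) 2 U = 2 U \left(-186 + U\right)$)
$\frac{26 \cdot 491}{87 \cdot 6 + 31} + \frac{X{\left(57 \right)}}{-4334} = \frac{26 \cdot 491}{87 \cdot 6 + 31} + \frac{2 \cdot 57 \left(-186 + 57\right)}{-4334} = \frac{12766}{522 + 31} + 2 \cdot 57 \left(-129\right) \left(- \frac{1}{4334}\right) = \frac{12766}{553} - - \frac{7353}{2167} = 12766 \cdot \frac{1}{553} + \frac{7353}{2167} = \frac{12766}{553} + \frac{7353}{2167} = \frac{31730131}{1198351}$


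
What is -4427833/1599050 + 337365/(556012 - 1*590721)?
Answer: -693149158847/55501426450 ≈ -12.489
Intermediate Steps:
-4427833/1599050 + 337365/(556012 - 1*590721) = -4427833*1/1599050 + 337365/(556012 - 590721) = -4427833/1599050 + 337365/(-34709) = -4427833/1599050 + 337365*(-1/34709) = -4427833/1599050 - 337365/34709 = -693149158847/55501426450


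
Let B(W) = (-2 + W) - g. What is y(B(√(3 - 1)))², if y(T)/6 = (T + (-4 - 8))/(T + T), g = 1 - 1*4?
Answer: 4113 - 2808*√2 ≈ 141.89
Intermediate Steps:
g = -3 (g = 1 - 4 = -3)
B(W) = 1 + W (B(W) = (-2 + W) - 1*(-3) = (-2 + W) + 3 = 1 + W)
y(T) = 3*(-12 + T)/T (y(T) = 6*((T + (-4 - 8))/(T + T)) = 6*((T - 12)/((2*T))) = 6*((-12 + T)*(1/(2*T))) = 6*((-12 + T)/(2*T)) = 3*(-12 + T)/T)
y(B(√(3 - 1)))² = (3 - 36/(1 + √(3 - 1)))² = (3 - 36/(1 + √2))²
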